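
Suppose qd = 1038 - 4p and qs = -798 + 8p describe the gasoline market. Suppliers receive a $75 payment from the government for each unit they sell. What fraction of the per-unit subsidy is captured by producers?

Pre-subsidy: 1038 - 4p = -798 + 8p gives p* = 153, q* = 426.
With the subsidy, sellers receive ps = pb + 75 for each unit, where pb is the price buyers pay.
Supply in terms of pb becomes qs = -798 + 8(pb + 75) = -198 + 8pb. Setting this equal to demand: 1038 - 4pb = -198 + 8pb, so pb = 103.
Sellers receive ps = 103 + 75 = 178; q' = 1038 − 4·103 = 626.
Buyers' price falls by p* − pb = 153 − 103 = 50; sellers' price rises by ps − p* = 178 − 153 = 25.
So producers capture 25/75 = 1/3 of each unit of subsidy.

Producer share = 1/3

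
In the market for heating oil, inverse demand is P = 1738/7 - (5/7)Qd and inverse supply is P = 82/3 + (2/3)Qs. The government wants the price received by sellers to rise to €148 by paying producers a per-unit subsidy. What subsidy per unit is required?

At a seller price of 148, quantity supplied is -41 + 1.5·148 = 181.
Buyers absorb 181 only when they pay Pb = 1738/7 − (5/7)·181 = 119.
s = Ps − Pb = 148 − 119 = 29.

Required subsidy s = €29 per unit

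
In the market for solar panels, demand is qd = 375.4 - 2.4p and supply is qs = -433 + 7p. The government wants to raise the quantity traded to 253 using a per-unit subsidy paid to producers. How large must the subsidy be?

At q = 253, invert demand for the buyer price: pb = (375.4 − 253)/2.4 = 51; invert supply for the seller price: ps = (253 − (-433))/7 = 98.
The subsidy must fill the gap: s = ps − pb = 98 − 51 = 47.

Required subsidy s = 47 per unit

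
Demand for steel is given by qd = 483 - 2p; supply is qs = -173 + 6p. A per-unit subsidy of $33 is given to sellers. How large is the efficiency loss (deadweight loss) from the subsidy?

Pre-subsidy: 483 - 2p = -173 + 6p gives p* = 82, q* = 319.
With the subsidy, sellers receive ps = pb + 33 for each unit, where pb is the price buyers pay.
Supply in terms of pb becomes qs = -173 + 6(pb + 33) = 25 + 6pb. Setting this equal to demand: 483 - 2pb = 25 + 6pb, so pb = 57.25.
Sellers receive ps = 57.25 + 33 = 90.25; q' = 483 − 2·57.25 = 368.5.
The subsidy expands output by 368.5 − 319 = 49.5 past the efficient level; on those units the gap between marginal cost and willingness to pay runs from 0 up to 33.
DWL = ½ × 33 × 49.5 = 816.75.

Deadweight loss = $816.75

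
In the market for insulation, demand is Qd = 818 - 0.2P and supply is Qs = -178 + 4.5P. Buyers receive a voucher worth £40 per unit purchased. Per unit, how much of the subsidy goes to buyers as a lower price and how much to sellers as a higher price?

Pre-subsidy: 818 - 0.2P = -178 + 4.5P gives P* = 9960/47, Q* = 36454/47.
With the rebate, buyers effectively pay Pb = Ps − 40, where Ps is the price sellers receive.
Demand in terms of Ps becomes Qd = 818 − 0.2(Ps − 40) = 826 - 0.2Ps. Setting this equal to supply: 826 - 0.2Ps = -178 + 4.5Ps, so Ps = 10040/47.
Buyers pay Pb = 10040/47 − 40 = 8160/47; Q' = -178 + 4.5·(10040/47) = 36814/47.
Buyers' price falls by P* − Pb = 9960/47 − 8160/47 = 1800/47; sellers' price rises by Ps − P* = 10040/47 − 9960/47 = 80/47.

Buyers gain 1800/47 per unit; sellers gain 80/47 per unit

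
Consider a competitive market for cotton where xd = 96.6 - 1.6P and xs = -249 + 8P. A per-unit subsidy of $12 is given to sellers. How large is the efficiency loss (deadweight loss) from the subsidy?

Deadweight loss = $96

Pre-subsidy: 96.6 - 1.6P = -249 + 8P gives P* = 36, x* = 39.
With the subsidy, sellers receive Ps = Pb + 12 for each unit, where Pb is the price buyers pay.
Supply in terms of Pb becomes xs = -249 + 8(Pb + 12) = -153 + 8Pb. Setting this equal to demand: 96.6 - 1.6Pb = -153 + 8Pb, so Pb = 26.
Sellers receive Ps = 26 + 12 = 38; x' = 96.6 − 1.6·26 = 55.
The subsidy expands output by 55 − 39 = 16 past the efficient level; on those units the gap between marginal cost and willingness to pay runs from 0 up to 12.
DWL = ½ × 12 × 16 = 96.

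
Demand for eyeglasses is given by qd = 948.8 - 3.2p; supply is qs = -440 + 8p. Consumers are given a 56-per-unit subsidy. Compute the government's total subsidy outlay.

Pre-subsidy: 948.8 - 3.2p = -440 + 8p gives p* = 124, q* = 552.
With the rebate, buyers effectively pay pb = ps − 56, where ps is the price sellers receive.
Demand in terms of ps becomes qd = 948.8 − 3.2(ps − 56) = 1128 - 3.2ps. Setting this equal to supply: 1128 - 3.2ps = -440 + 8ps, so ps = 140.
Buyers pay pb = 140 − 56 = 84; q' = -440 + 8·140 = 680.
Government outlay = subsidy × quantity = 56 × 680 = 38080.

Government cost = 38080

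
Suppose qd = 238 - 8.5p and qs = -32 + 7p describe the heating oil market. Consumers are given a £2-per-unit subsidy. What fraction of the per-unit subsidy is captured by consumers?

Consumer share = 14/31

Pre-subsidy: 238 - 8.5p = -32 + 7p gives p* = 540/31, q* = 2788/31.
With the rebate, buyers effectively pay pb = ps − 2, where ps is the price sellers receive.
Demand in terms of ps becomes qd = 238 − 8.5(ps − 2) = 255 - 8.5ps. Setting this equal to supply: 255 - 8.5ps = -32 + 7ps, so ps = 574/31.
Buyers pay pb = 574/31 − 2 = 512/31; q' = -32 + 7·(574/31) = 3026/31.
Buyers' price falls by p* − pb = 540/31 − 512/31 = 28/31; sellers' price rises by ps − p* = 574/31 − 540/31 = 34/31.
So consumers capture (28/31)/2 = 14/31 of each unit of subsidy.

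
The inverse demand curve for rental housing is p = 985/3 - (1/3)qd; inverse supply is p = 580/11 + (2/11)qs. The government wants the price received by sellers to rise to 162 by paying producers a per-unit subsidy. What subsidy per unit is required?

At a seller price of 162, quantity supplied is -290 + 5.5·162 = 601.
Buyers absorb 601 only when they pay pb = 985/3 − (1/3)·601 = 128.
s = ps − pb = 162 − 128 = 34.

Required subsidy s = 34 per unit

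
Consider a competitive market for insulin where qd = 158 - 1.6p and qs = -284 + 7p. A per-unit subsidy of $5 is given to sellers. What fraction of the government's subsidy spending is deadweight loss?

DWL / government spending = 70/1769

Pre-subsidy: 158 - 1.6p = -284 + 7p gives p* = 2210/43, q* = 3258/43.
With the subsidy, sellers receive ps = pb + 5 for each unit, where pb is the price buyers pay.
Supply in terms of pb becomes qs = -284 + 7(pb + 5) = -249 + 7pb. Setting this equal to demand: 158 - 1.6pb = -249 + 7pb, so pb = 2035/43.
Sellers receive ps = 2035/43 + 5 = 2250/43; q' = 158 − 1.6·(2035/43) = 3538/43.
ΔCS = ½(3258/43 + 3538/43)(2210/43 − 2035/43) = 594650/1849; ΔPS = ½(3258/43 + 3538/43)(2250/43 − 2210/43) = 135920/1849.
Government spending = 5 × 3538/43 = 17690/43.
DWL = ½ × 5 × (3538/43 − 3258/43) = 700/43; fraction = (700/43) / (17690/43) = 70/1769.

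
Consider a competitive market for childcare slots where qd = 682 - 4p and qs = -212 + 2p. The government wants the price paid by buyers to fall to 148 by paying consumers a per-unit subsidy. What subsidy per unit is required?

At a buyer price of 148, quantity demanded is 682 − 4·148 = 90.
Sellers supply 90 only when they receive ps with -212 + 2·ps = 90, i.e. ps = 151.
s = ps − pb = 151 − 148 = 3.

Required subsidy s = 3 per unit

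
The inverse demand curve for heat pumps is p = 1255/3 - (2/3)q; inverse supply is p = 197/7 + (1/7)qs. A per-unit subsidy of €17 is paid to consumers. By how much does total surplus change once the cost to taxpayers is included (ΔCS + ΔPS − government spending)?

Net change in total surplus = -€178.5

Pre-subsidy: 1255/3 - (2/3)q = 197/7 + (1/7)q gives q* = 482 and p* = 97.
With the rebate, buyers effectively pay pb = ps − 17, where ps is the price sellers receive.
On the curves, pb = 1255/3 - (2/3)q and ps = 197/7 + (1/7)q; the wedge ps − pb = 17 gives 197/7 + (1/7)q − (1255/3 - (2/3)q) = 17, so q' = 503.
Then pb = 1255/3 − (2/3)·503 = 83 and ps = 197/7 + (1/7)·503 = 100.
ΔCS = ½(482 + 503)(97 − 83) = 6895; ΔPS = ½(482 + 503)(100 − 97) = 1477.5.
Government spending = 17 × 503 = 8551.
Net change = 6895 + 1477.5 − 8551 = -178.5. The loss equals the DWL triangle ½·17·21.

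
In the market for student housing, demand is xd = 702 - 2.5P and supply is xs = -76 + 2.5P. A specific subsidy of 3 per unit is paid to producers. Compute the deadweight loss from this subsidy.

Deadweight loss = 5.625

Pre-subsidy: 702 - 2.5P = -76 + 2.5P gives P* = 155.6, x* = 313.
With the subsidy, sellers receive Ps = Pb + 3 for each unit, where Pb is the price buyers pay.
Supply in terms of Pb becomes xs = -76 + 2.5(Pb + 3) = -68.5 + 2.5Pb. Setting this equal to demand: 702 - 2.5Pb = -68.5 + 2.5Pb, so Pb = 154.1.
Sellers receive Ps = 154.1 + 3 = 157.1; x' = 702 − 2.5·154.1 = 316.75.
The subsidy expands output by 316.75 − 313 = 3.75 past the efficient level; on those units the gap between marginal cost and willingness to pay runs from 0 up to 3.
DWL = ½ × 3 × 3.75 = 5.625.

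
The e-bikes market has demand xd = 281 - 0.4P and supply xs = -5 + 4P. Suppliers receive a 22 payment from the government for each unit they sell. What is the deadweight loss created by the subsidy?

Deadweight loss = 88

Pre-subsidy: 281 - 0.4P = -5 + 4P gives P* = 65, x* = 255.
With the subsidy, sellers receive Ps = Pb + 22 for each unit, where Pb is the price buyers pay.
Supply in terms of Pb becomes xs = -5 + 4(Pb + 22) = 83 + 4Pb. Setting this equal to demand: 281 - 0.4Pb = 83 + 4Pb, so Pb = 45.
Sellers receive Ps = 45 + 22 = 67; x' = 281 − 0.4·45 = 263.
The subsidy expands output by 263 − 255 = 8 past the efficient level; on those units the gap between marginal cost and willingness to pay runs from 0 up to 22.
DWL = ½ × 22 × 8 = 88.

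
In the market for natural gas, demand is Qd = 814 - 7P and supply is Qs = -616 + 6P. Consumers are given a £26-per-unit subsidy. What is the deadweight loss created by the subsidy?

Deadweight loss = £1092

Pre-subsidy: 814 - 7P = -616 + 6P gives P* = 110, Q* = 44.
With the rebate, buyers effectively pay Pb = Ps − 26, where Ps is the price sellers receive.
Demand in terms of Ps becomes Qd = 814 − 7(Ps − 26) = 996 - 7Ps. Setting this equal to supply: 996 - 7Ps = -616 + 6Ps, so Ps = 124.
Buyers pay Pb = 124 − 26 = 98; Q' = -616 + 6·124 = 128.
The subsidy expands output by 128 − 44 = 84 past the efficient level; on those units the gap between marginal cost and willingness to pay runs from 0 up to 26.
DWL = ½ × 26 × 84 = 1092.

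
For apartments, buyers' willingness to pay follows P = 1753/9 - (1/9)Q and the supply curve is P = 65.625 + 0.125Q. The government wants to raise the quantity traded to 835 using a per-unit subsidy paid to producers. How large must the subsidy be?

At Q = 835, from the demand curve buyers pay Pb = 1753/9 − (1/9)·835 = 102; from the supply curve sellers need Ps = 65.625 + 0.125·835 = 170.
The subsidy must fill the gap: s = Ps − Pb = 170 − 102 = 68.

Required subsidy s = 68 per unit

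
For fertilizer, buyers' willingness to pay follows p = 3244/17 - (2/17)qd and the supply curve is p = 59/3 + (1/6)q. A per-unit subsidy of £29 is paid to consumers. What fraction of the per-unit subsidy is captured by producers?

Producer share = 17/29

Pre-subsidy: 3244/17 - (2/17)q = 59/3 + (1/6)q gives q* = 602 and p* = 120.
With the rebate, buyers effectively pay pb = ps − 29, where ps is the price sellers receive.
On the curves, pb = 3244/17 - (2/17)q and ps = 59/3 + (1/6)q; the wedge ps − pb = 29 gives 59/3 + (1/6)q − (3244/17 - (2/17)q) = 29, so q' = 704.
Then pb = 3244/17 − (2/17)·704 = 108 and ps = 59/3 + (1/6)·704 = 137.
Buyers' price falls by p* − pb = 120 − 108 = 12; sellers' price rises by ps − p* = 137 − 120 = 17.
So producers capture 17/29 = 17/29 of each unit of subsidy.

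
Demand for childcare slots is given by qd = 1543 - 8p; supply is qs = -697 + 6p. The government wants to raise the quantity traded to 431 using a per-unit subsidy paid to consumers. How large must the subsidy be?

Required subsidy s = 49 per unit

At q = 431, invert demand for the buyer price: pb = (1543 − 431)/8 = 139; invert supply for the seller price: ps = (431 − (-697))/6 = 188.
The subsidy must fill the gap: s = ps − pb = 188 − 139 = 49.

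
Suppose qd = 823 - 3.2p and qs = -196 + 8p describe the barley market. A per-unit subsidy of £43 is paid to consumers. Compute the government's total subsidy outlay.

Pre-subsidy: 823 - 3.2p = -196 + 8p gives p* = 5095/56, q* = 3723/7.
With the rebate, buyers effectively pay pb = ps − 43, where ps is the price sellers receive.
Demand in terms of ps becomes qd = 823 − 3.2(ps − 43) = 960.6 - 3.2ps. Setting this equal to supply: 960.6 - 3.2ps = -196 + 8ps, so ps = 5783/56.
Buyers pay pb = 5783/56 − 43 = 3375/56; q' = -196 + 8·(5783/56) = 4411/7.
Government outlay = subsidy × quantity = 43 × 4411/7 = 189673/7.

Government cost = 189673/7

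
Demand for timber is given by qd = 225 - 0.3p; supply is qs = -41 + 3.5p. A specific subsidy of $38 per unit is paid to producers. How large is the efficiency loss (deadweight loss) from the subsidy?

Pre-subsidy: 225 - 0.3p = -41 + 3.5p gives p* = 70, q* = 204.
With the subsidy, sellers receive ps = pb + 38 for each unit, where pb is the price buyers pay.
Supply in terms of pb becomes qs = -41 + 3.5(pb + 38) = 92 + 3.5pb. Setting this equal to demand: 225 - 0.3pb = 92 + 3.5pb, so pb = 35.
Sellers receive ps = 35 + 38 = 73; q' = 225 − 0.3·35 = 214.5.
The subsidy expands output by 214.5 − 204 = 10.5 past the efficient level; on those units the gap between marginal cost and willingness to pay runs from 0 up to 38.
DWL = ½ × 38 × 10.5 = 199.5.

Deadweight loss = $199.5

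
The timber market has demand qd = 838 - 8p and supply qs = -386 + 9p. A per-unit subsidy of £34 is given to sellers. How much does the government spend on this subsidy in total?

Government cost = £13804

Pre-subsidy: 838 - 8p = -386 + 9p gives p* = 72, q* = 262.
With the subsidy, sellers receive ps = pb + 34 for each unit, where pb is the price buyers pay.
Supply in terms of pb becomes qs = -386 + 9(pb + 34) = -80 + 9pb. Setting this equal to demand: 838 - 8pb = -80 + 9pb, so pb = 54.
Sellers receive ps = 54 + 34 = 88; q' = 838 − 8·54 = 406.
Government outlay = subsidy × quantity = 34 × 406 = 13804.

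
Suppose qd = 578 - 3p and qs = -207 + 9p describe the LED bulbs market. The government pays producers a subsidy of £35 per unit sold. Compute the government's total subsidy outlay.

Pre-subsidy: 578 - 3p = -207 + 9p gives p* = 785/12, q* = 381.75.
With the subsidy, sellers receive ps = pb + 35 for each unit, where pb is the price buyers pay.
Supply in terms of pb becomes qs = -207 + 9(pb + 35) = 108 + 9pb. Setting this equal to demand: 578 - 3pb = 108 + 9pb, so pb = 235/6.
Sellers receive ps = 235/6 + 35 = 445/6; q' = 578 − 3·(235/6) = 460.5.
Government outlay = subsidy × quantity = 35 × 460.5 = 16117.5.

Government cost = £16117.5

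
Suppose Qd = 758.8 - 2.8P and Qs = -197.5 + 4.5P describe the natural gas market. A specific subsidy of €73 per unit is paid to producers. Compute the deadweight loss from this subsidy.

Deadweight loss = €4599

Pre-subsidy: 758.8 - 2.8P = -197.5 + 4.5P gives P* = 131, Q* = 392.
With the subsidy, sellers receive Ps = Pb + 73 for each unit, where Pb is the price buyers pay.
Supply in terms of Pb becomes Qs = -197.5 + 4.5(Pb + 73) = 131 + 4.5Pb. Setting this equal to demand: 758.8 - 2.8Pb = 131 + 4.5Pb, so Pb = 86.
Sellers receive Ps = 86 + 73 = 159; Q' = 758.8 − 2.8·86 = 518.
The subsidy expands output by 518 − 392 = 126 past the efficient level; on those units the gap between marginal cost and willingness to pay runs from 0 up to 73.
DWL = ½ × 73 × 126 = 4599.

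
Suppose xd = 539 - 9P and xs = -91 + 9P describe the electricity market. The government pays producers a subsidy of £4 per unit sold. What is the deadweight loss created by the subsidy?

Pre-subsidy: 539 - 9P = -91 + 9P gives P* = 35, x* = 224.
With the subsidy, sellers receive Ps = Pb + 4 for each unit, where Pb is the price buyers pay.
Supply in terms of Pb becomes xs = -91 + 9(Pb + 4) = -55 + 9Pb. Setting this equal to demand: 539 - 9Pb = -55 + 9Pb, so Pb = 33.
Sellers receive Ps = 33 + 4 = 37; x' = 539 − 9·33 = 242.
The subsidy expands output by 242 − 224 = 18 past the efficient level; on those units the gap between marginal cost and willingness to pay runs from 0 up to 4.
DWL = ½ × 4 × 18 = 36.

Deadweight loss = £36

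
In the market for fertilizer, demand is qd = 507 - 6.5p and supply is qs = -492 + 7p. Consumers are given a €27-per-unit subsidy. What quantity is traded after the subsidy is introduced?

Pre-subsidy: 507 - 6.5p = -492 + 7p gives p* = 74, q* = 26.
With the rebate, buyers effectively pay pb = ps − 27, where ps is the price sellers receive.
Demand in terms of ps becomes qd = 507 − 6.5(ps − 27) = 682.5 - 6.5ps. Setting this equal to supply: 682.5 - 6.5ps = -492 + 7ps, so ps = 87.
Buyers pay pb = 87 − 27 = 60; q' = -492 + 7·87 = 117.

q' = 117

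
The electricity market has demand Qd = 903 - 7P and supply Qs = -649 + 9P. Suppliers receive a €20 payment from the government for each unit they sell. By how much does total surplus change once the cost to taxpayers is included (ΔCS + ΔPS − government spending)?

Net change in total surplus = -€787.5

Pre-subsidy: 903 - 7P = -649 + 9P gives P* = 97, Q* = 224.
With the subsidy, sellers receive Ps = Pb + 20 for each unit, where Pb is the price buyers pay.
Supply in terms of Pb becomes Qs = -649 + 9(Pb + 20) = -469 + 9Pb. Setting this equal to demand: 903 - 7Pb = -469 + 9Pb, so Pb = 85.75.
Sellers receive Ps = 85.75 + 20 = 105.75; Q' = 903 − 7·85.75 = 302.75.
ΔCS = ½(224 + 302.75)(97 − 85.75) = 2962.96875; ΔPS = ½(224 + 302.75)(105.75 − 97) = 2304.53125.
Government spending = 20 × 302.75 = 6055.
Net change = 2962.96875 + 2304.53125 − 6055 = -787.5. The loss equals the DWL triangle ½·20·78.75.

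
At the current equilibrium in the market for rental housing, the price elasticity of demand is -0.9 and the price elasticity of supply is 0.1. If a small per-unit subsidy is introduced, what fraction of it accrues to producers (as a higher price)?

For a small subsidy around the equilibrium, the benefit split depends on the relative slopes, which at a point are proportional to the elasticities.
Buyer share = εs/(εs + |εd|) = 0.1/(0.1 + 0.9) = 0.1; seller share = |εd|/(εs + |εd|) = 0.9.
So producers capture 0.9 of the subsidy.

Producer share = 0.9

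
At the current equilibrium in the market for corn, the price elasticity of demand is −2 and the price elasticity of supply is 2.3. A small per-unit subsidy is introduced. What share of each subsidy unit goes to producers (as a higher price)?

For a small subsidy around the equilibrium, the benefit split depends on the relative slopes, which at a point are proportional to the elasticities.
Buyer share = εs/(εs + |εd|) = 2.3/(2.3 + 2) = 23/43; seller share = |εd|/(εs + |εd|) = 20/43.
So producers capture 20/43 of the subsidy.

Producer share = 20/43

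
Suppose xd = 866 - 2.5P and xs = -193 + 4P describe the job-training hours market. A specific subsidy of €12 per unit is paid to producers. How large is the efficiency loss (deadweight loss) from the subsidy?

Pre-subsidy: 866 - 2.5P = -193 + 4P gives P* = 2118/13, x* = 5963/13.
With the subsidy, sellers receive Ps = Pb + 12 for each unit, where Pb is the price buyers pay.
Supply in terms of Pb becomes xs = -193 + 4(Pb + 12) = -145 + 4Pb. Setting this equal to demand: 866 - 2.5Pb = -145 + 4Pb, so Pb = 2022/13.
Sellers receive Ps = 2022/13 + 12 = 2178/13; x' = 866 − 2.5·(2022/13) = 6203/13.
The subsidy expands output by 6203/13 − 5963/13 = 240/13 past the efficient level; on those units the gap between marginal cost and willingness to pay runs from 0 up to 12.
DWL = ½ × 12 × 240/13 = 1440/13.

Deadweight loss = 1440/13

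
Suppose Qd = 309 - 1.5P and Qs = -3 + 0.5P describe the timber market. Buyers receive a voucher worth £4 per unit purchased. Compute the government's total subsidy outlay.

Pre-subsidy: 309 - 1.5P = -3 + 0.5P gives P* = 156, Q* = 75.
With the rebate, buyers effectively pay Pb = Ps − 4, where Ps is the price sellers receive.
Demand in terms of Ps becomes Qd = 309 − 1.5(Ps − 4) = 315 - 1.5Ps. Setting this equal to supply: 315 - 1.5Ps = -3 + 0.5Ps, so Ps = 159.
Buyers pay Pb = 159 − 4 = 155; Q' = -3 + 0.5·159 = 76.5.
Government outlay = subsidy × quantity = 4 × 76.5 = 306.

Government cost = £306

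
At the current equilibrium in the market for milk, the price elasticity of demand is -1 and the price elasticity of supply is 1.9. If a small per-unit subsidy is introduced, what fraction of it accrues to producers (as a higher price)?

For a small subsidy around the equilibrium, the benefit split depends on the relative slopes, which at a point are proportional to the elasticities.
Buyer share = εs/(εs + |εd|) = 1.9/(1.9 + 1) = 19/29; seller share = |εd|/(εs + |εd|) = 10/29.
So producers capture 10/29 of the subsidy.

Producer share = 10/29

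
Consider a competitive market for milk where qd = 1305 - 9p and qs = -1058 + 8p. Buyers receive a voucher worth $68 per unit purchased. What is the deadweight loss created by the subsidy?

Pre-subsidy: 1305 - 9p = -1058 + 8p gives p* = 139, q* = 54.
With the rebate, buyers effectively pay pb = ps − 68, where ps is the price sellers receive.
Demand in terms of ps becomes qd = 1305 − 9(ps − 68) = 1917 - 9ps. Setting this equal to supply: 1917 - 9ps = -1058 + 8ps, so ps = 175.
Buyers pay pb = 175 − 68 = 107; q' = -1058 + 8·175 = 342.
The subsidy expands output by 342 − 54 = 288 past the efficient level; on those units the gap between marginal cost and willingness to pay runs from 0 up to 68.
DWL = ½ × 68 × 288 = 9792.

Deadweight loss = $9792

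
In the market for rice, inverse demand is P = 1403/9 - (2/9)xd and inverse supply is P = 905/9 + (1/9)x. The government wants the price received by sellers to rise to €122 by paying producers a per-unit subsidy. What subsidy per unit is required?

At a seller price of 122, quantity supplied is -905 + 9·122 = 193.
Buyers absorb 193 only when they pay Pb = 1403/9 − (2/9)·193 = 113.
s = Ps − Pb = 122 − 113 = 9.

Required subsidy s = €9 per unit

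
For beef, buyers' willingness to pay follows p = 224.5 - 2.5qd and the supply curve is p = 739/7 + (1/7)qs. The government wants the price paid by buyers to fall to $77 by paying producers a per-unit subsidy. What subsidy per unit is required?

At a buyer price of 77, quantity demanded is 89.8 − 0.4·77 = 59.
Sellers supply 59 only when they receive ps = 739/7 + (1/7)·59 = 114.
s = ps − pb = 114 − 77 = 37.

Required subsidy s = $37 per unit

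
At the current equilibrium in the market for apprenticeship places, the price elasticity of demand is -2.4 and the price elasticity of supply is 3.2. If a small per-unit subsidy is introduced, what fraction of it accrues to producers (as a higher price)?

Producer share = 3/7

For a small subsidy around the equilibrium, the benefit split depends on the relative slopes, which at a point are proportional to the elasticities.
Buyer share = εs/(εs + |εd|) = 3.2/(3.2 + 2.4) = 4/7; seller share = |εd|/(εs + |εd|) = 3/7.
So producers capture 3/7 of the subsidy.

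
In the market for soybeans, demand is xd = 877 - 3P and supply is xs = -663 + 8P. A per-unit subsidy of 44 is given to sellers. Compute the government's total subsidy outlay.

Government cost = 24332

Pre-subsidy: 877 - 3P = -663 + 8P gives P* = 140, x* = 457.
With the subsidy, sellers receive Ps = Pb + 44 for each unit, where Pb is the price buyers pay.
Supply in terms of Pb becomes xs = -663 + 8(Pb + 44) = -311 + 8Pb. Setting this equal to demand: 877 - 3Pb = -311 + 8Pb, so Pb = 108.
Sellers receive Ps = 108 + 44 = 152; x' = 877 − 3·108 = 553.
Government outlay = subsidy × quantity = 44 × 553 = 24332.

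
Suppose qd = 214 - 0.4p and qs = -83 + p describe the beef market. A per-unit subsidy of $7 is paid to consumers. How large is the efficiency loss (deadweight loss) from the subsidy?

Pre-subsidy: 214 - 0.4p = -83 + p gives p* = 1485/7, q* = 904/7.
With the rebate, buyers effectively pay pb = ps − 7, where ps is the price sellers receive.
Demand in terms of ps becomes qd = 214 − 0.4(ps − 7) = 216.8 - 0.4ps. Setting this equal to supply: 216.8 - 0.4ps = -83 + ps, so ps = 1499/7.
Buyers pay pb = 1499/7 − 7 = 1450/7; q' = -83 + 1·(1499/7) = 918/7.
The subsidy expands output by 918/7 − 904/7 = 2 past the efficient level; on those units the gap between marginal cost and willingness to pay runs from 0 up to 7.
DWL = ½ × 7 × 2 = 7.

Deadweight loss = $7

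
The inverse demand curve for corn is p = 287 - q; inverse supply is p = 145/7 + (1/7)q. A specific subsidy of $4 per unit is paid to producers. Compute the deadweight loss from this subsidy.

Deadweight loss = $7

Pre-subsidy: 287 - q = 145/7 + (1/7)q gives q* = 233 and p* = 54.
With the subsidy, sellers receive ps = pb + 4 for each unit, where pb is the price buyers pay.
On the curves, pb = 287 - q and ps = 145/7 + (1/7)q; the wedge ps − pb = 4 gives 145/7 + (1/7)q − (287 - q) = 4, so q' = 236.5.
Then pb = 287 − 1·236.5 = 50.5 and ps = 145/7 + (1/7)·236.5 = 54.5.
The subsidy expands output by 236.5 − 233 = 3.5 past the efficient level; on those units the gap between marginal cost and willingness to pay runs from 0 up to 4.
DWL = ½ × 4 × 3.5 = 7.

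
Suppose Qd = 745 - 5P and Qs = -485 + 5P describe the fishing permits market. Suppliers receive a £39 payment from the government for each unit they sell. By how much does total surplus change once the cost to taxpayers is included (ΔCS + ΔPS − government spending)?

Pre-subsidy: 745 - 5P = -485 + 5P gives P* = 123, Q* = 130.
With the subsidy, sellers receive Ps = Pb + 39 for each unit, where Pb is the price buyers pay.
Supply in terms of Pb becomes Qs = -485 + 5(Pb + 39) = -290 + 5Pb. Setting this equal to demand: 745 - 5Pb = -290 + 5Pb, so Pb = 103.5.
Sellers receive Ps = 103.5 + 39 = 142.5; Q' = 745 − 5·103.5 = 227.5.
ΔCS = ½(130 + 227.5)(123 − 103.5) = 3485.625; ΔPS = ½(130 + 227.5)(142.5 − 123) = 3485.625.
Government spending = 39 × 227.5 = 8872.5.
Net change = 3485.625 + 3485.625 − 8872.5 = -1901.25. The loss equals the DWL triangle ½·39·97.5.

Net change in total surplus = -£1901.25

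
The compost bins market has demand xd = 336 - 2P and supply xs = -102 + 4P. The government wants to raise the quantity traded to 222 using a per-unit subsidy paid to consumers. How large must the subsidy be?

At x = 222, invert demand for the buyer price: Pb = (336 − 222)/2 = 57; invert supply for the seller price: Ps = (222 − (-102))/4 = 81.
The subsidy must fill the gap: s = Ps − Pb = 81 − 57 = 24.

Required subsidy s = 24 per unit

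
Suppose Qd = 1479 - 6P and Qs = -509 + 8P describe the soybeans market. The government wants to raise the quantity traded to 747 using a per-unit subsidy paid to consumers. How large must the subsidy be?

At Q = 747, invert demand for the buyer price: Pb = (1479 − 747)/6 = 122; invert supply for the seller price: Ps = (747 − (-509))/8 = 157.
The subsidy must fill the gap: s = Ps − Pb = 157 − 122 = 35.

Required subsidy s = 35 per unit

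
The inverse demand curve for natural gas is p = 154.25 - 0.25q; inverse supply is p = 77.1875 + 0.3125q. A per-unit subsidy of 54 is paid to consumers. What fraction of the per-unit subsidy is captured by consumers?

Pre-subsidy: 154.25 - 0.25q = 77.1875 + 0.3125q gives q* = 137 and p* = 120.
With the rebate, buyers effectively pay pb = ps − 54, where ps is the price sellers receive.
On the curves, pb = 154.25 - 0.25q and ps = 77.1875 + 0.3125q; the wedge ps − pb = 54 gives 77.1875 + 0.3125q − (154.25 - 0.25q) = 54, so q' = 233.
Then pb = 154.25 − 0.25·233 = 96 and ps = 77.1875 + 0.3125·233 = 150.
Buyers' price falls by p* − pb = 120 − 96 = 24; sellers' price rises by ps − p* = 150 − 120 = 30.
So consumers capture 24/54 = 4/9 of each unit of subsidy.

Consumer share = 4/9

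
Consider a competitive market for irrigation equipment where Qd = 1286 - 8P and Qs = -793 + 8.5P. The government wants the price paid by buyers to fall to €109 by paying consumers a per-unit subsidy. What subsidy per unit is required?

At a buyer price of 109, quantity demanded is 1286 − 8·109 = 414.
Sellers supply 414 only when they receive Ps with -793 + 8.5·Ps = 414, i.e. Ps = 142.
s = Ps − Pb = 142 − 109 = 33.

Required subsidy s = €33 per unit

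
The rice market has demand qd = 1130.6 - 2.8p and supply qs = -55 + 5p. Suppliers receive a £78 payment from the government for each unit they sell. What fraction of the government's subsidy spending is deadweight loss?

Pre-subsidy: 1130.6 - 2.8p = -55 + 5p gives p* = 152, q* = 705.
With the subsidy, sellers receive ps = pb + 78 for each unit, where pb is the price buyers pay.
Supply in terms of pb becomes qs = -55 + 5(pb + 78) = 335 + 5pb. Setting this equal to demand: 1130.6 - 2.8pb = 335 + 5pb, so pb = 102.
Sellers receive ps = 102 + 78 = 180; q' = 1130.6 − 2.8·102 = 845.
ΔCS = ½(705 + 845)(152 − 102) = 38750; ΔPS = ½(705 + 845)(180 − 152) = 21700.
Government spending = 78 × 845 = 65910.
DWL = ½ × 78 × (845 − 705) = 5460; fraction = 5460 / 65910 = 14/169.

DWL / government spending = 14/169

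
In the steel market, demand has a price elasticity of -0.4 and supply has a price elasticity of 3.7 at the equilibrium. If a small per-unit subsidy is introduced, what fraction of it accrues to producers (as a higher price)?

For a small subsidy around the equilibrium, the benefit split depends on the relative slopes, which at a point are proportional to the elasticities.
Buyer share = εs/(εs + |εd|) = 3.7/(3.7 + 0.4) = 37/41; seller share = |εd|/(εs + |εd|) = 4/41.
So producers capture 4/41 of the subsidy.

Producer share = 4/41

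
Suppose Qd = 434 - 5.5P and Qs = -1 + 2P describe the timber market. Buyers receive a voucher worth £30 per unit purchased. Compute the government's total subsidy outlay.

Pre-subsidy: 434 - 5.5P = -1 + 2P gives P* = 58, Q* = 115.
With the rebate, buyers effectively pay Pb = Ps − 30, where Ps is the price sellers receive.
Demand in terms of Ps becomes Qd = 434 − 5.5(Ps − 30) = 599 - 5.5Ps. Setting this equal to supply: 599 - 5.5Ps = -1 + 2Ps, so Ps = 80.
Buyers pay Pb = 80 − 30 = 50; Q' = -1 + 2·80 = 159.
Government outlay = subsidy × quantity = 30 × 159 = 4770.

Government cost = £4770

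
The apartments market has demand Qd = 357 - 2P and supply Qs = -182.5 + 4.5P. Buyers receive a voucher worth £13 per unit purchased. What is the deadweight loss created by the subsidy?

Deadweight loss = £117

Pre-subsidy: 357 - 2P = -182.5 + 4.5P gives P* = 83, Q* = 191.
With the rebate, buyers effectively pay Pb = Ps − 13, where Ps is the price sellers receive.
Demand in terms of Ps becomes Qd = 357 − 2(Ps − 13) = 383 - 2Ps. Setting this equal to supply: 383 - 2Ps = -182.5 + 4.5Ps, so Ps = 87.
Buyers pay Pb = 87 − 13 = 74; Q' = -182.5 + 4.5·87 = 209.
The subsidy expands output by 209 − 191 = 18 past the efficient level; on those units the gap between marginal cost and willingness to pay runs from 0 up to 13.
DWL = ½ × 13 × 18 = 117.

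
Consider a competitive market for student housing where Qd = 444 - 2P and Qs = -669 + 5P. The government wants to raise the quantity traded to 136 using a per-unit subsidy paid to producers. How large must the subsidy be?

At Q = 136, invert demand for the buyer price: Pb = (444 − 136)/2 = 154; invert supply for the seller price: Ps = (136 − (-669))/5 = 161.
The subsidy must fill the gap: s = Ps − Pb = 161 − 154 = 7.

Required subsidy s = 7 per unit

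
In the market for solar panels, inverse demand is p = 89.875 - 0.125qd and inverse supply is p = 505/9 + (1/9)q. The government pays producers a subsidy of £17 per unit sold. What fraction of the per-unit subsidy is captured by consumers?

Pre-subsidy: 89.875 - 0.125q = 505/9 + (1/9)q gives q* = 143 and p* = 72.
With the subsidy, sellers receive ps = pb + 17 for each unit, where pb is the price buyers pay.
On the curves, pb = 89.875 - 0.125q and ps = 505/9 + (1/9)q; the wedge ps − pb = 17 gives 505/9 + (1/9)q − (89.875 - 0.125q) = 17, so q' = 215.
Then pb = 89.875 − 0.125·215 = 63 and ps = 505/9 + (1/9)·215 = 80.
Buyers' price falls by p* − pb = 72 − 63 = 9; sellers' price rises by ps − p* = 80 − 72 = 8.
So consumers capture 9/17 = 9/17 of each unit of subsidy.

Consumer share = 9/17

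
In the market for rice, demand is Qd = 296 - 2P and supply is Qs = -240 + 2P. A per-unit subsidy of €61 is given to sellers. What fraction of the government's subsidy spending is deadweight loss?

Pre-subsidy: 296 - 2P = -240 + 2P gives P* = 134, Q* = 28.
With the subsidy, sellers receive Ps = Pb + 61 for each unit, where Pb is the price buyers pay.
Supply in terms of Pb becomes Qs = -240 + 2(Pb + 61) = -118 + 2Pb. Setting this equal to demand: 296 - 2Pb = -118 + 2Pb, so Pb = 103.5.
Sellers receive Ps = 103.5 + 61 = 164.5; Q' = 296 − 2·103.5 = 89.
ΔCS = ½(28 + 89)(134 − 103.5) = 1784.25; ΔPS = ½(28 + 89)(164.5 − 134) = 1784.25.
Government spending = 61 × 89 = 5429.
DWL = ½ × 61 × (89 − 28) = 1860.5; fraction = 1860.5 / 5429 = 61/178.

DWL / government spending = 61/178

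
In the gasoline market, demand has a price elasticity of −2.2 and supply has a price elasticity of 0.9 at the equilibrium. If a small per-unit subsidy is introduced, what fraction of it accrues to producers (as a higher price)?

Producer share = 22/31

For a small subsidy around the equilibrium, the benefit split depends on the relative slopes, which at a point are proportional to the elasticities.
Buyer share = εs/(εs + |εd|) = 0.9/(0.9 + 2.2) = 9/31; seller share = |εd|/(εs + |εd|) = 22/31.
So producers capture 22/31 of the subsidy.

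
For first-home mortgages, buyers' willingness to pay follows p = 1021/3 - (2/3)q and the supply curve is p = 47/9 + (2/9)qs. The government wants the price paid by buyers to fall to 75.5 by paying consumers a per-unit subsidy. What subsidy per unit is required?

Required subsidy s = 18 per unit

At a buyer price of 75.5, quantity demanded is 510.5 − 1.5·75.5 = 397.25.
Sellers supply 397.25 only when they receive ps = 47/9 + (2/9)·397.25 = 93.5.
s = ps − pb = 93.5 − 75.5 = 18.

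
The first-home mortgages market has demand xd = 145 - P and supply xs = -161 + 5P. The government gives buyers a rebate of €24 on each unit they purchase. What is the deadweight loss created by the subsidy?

Pre-subsidy: 145 - P = -161 + 5P gives P* = 51, x* = 94.
With the rebate, buyers effectively pay Pb = Ps − 24, where Ps is the price sellers receive.
Demand in terms of Ps becomes xd = 145 − 1(Ps − 24) = 169 - Ps. Setting this equal to supply: 169 - Ps = -161 + 5Ps, so Ps = 55.
Buyers pay Pb = 55 − 24 = 31; x' = -161 + 5·55 = 114.
The subsidy expands output by 114 − 94 = 20 past the efficient level; on those units the gap between marginal cost and willingness to pay runs from 0 up to 24.
DWL = ½ × 24 × 20 = 240.

Deadweight loss = €240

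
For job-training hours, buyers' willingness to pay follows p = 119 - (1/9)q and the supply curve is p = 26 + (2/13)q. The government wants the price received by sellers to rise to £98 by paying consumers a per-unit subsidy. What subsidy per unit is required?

Required subsidy s = £31 per unit

At a seller price of 98, quantity supplied is -169 + 6.5·98 = 468.
Buyers absorb 468 only when they pay pb = 119 − (1/9)·468 = 67.
s = ps − pb = 98 − 67 = 31.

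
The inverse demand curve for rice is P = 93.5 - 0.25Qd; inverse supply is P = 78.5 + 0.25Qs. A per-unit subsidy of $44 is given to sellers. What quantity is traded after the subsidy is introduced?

Pre-subsidy: 93.5 - 0.25Q = 78.5 + 0.25Q gives Q* = 30 and P* = 86.
With the subsidy, sellers receive Ps = Pb + 44 for each unit, where Pb is the price buyers pay.
On the curves, Pb = 93.5 - 0.25Q and Ps = 78.5 + 0.25Q; the wedge Ps − Pb = 44 gives 78.5 + 0.25Q − (93.5 - 0.25Q) = 44, so Q' = 118.
Then Pb = 93.5 − 0.25·118 = 64 and Ps = 78.5 + 0.25·118 = 108.

Q' = 118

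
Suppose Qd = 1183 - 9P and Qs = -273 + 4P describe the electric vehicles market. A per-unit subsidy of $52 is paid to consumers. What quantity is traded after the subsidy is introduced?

Pre-subsidy: 1183 - 9P = -273 + 4P gives P* = 112, Q* = 175.
With the rebate, buyers effectively pay Pb = Ps − 52, where Ps is the price sellers receive.
Demand in terms of Ps becomes Qd = 1183 − 9(Ps − 52) = 1651 - 9Ps. Setting this equal to supply: 1651 - 9Ps = -273 + 4Ps, so Ps = 148.
Buyers pay Pb = 148 − 52 = 96; Q' = -273 + 4·148 = 319.

Q' = 319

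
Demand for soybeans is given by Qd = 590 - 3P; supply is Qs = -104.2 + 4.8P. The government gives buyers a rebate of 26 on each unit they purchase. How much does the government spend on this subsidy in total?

Government cost = 9646

Pre-subsidy: 590 - 3P = -104.2 + 4.8P gives P* = 89, Q* = 323.
With the rebate, buyers effectively pay Pb = Ps − 26, where Ps is the price sellers receive.
Demand in terms of Ps becomes Qd = 590 − 3(Ps − 26) = 668 - 3Ps. Setting this equal to supply: 668 - 3Ps = -104.2 + 4.8Ps, so Ps = 99.
Buyers pay Pb = 99 − 26 = 73; Q' = -104.2 + 4.8·99 = 371.
Government outlay = subsidy × quantity = 26 × 371 = 9646.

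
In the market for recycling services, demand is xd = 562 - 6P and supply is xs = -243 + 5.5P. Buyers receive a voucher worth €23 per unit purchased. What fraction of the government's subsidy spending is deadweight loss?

Pre-subsidy: 562 - 6P = -243 + 5.5P gives P* = 70, x* = 142.
With the rebate, buyers effectively pay Pb = Ps − 23, where Ps is the price sellers receive.
Demand in terms of Ps becomes xd = 562 − 6(Ps − 23) = 700 - 6Ps. Setting this equal to supply: 700 - 6Ps = -243 + 5.5Ps, so Ps = 82.
Buyers pay Pb = 82 − 23 = 59; x' = -243 + 5.5·82 = 208.
ΔCS = ½(142 + 208)(70 − 59) = 1925; ΔPS = ½(142 + 208)(82 − 70) = 2100.
Government spending = 23 × 208 = 4784.
DWL = ½ × 23 × (208 − 142) = 759; fraction = 759 / 4784 = 33/208.

DWL / government spending = 33/208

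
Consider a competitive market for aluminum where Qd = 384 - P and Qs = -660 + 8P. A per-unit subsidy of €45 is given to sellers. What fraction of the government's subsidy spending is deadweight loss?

DWL / government spending = 5/77

Pre-subsidy: 384 - P = -660 + 8P gives P* = 116, Q* = 268.
With the subsidy, sellers receive Ps = Pb + 45 for each unit, where Pb is the price buyers pay.
Supply in terms of Pb becomes Qs = -660 + 8(Pb + 45) = -300 + 8Pb. Setting this equal to demand: 384 - Pb = -300 + 8Pb, so Pb = 76.
Sellers receive Ps = 76 + 45 = 121; Q' = 384 − 1·76 = 308.
ΔCS = ½(268 + 308)(116 − 76) = 11520; ΔPS = ½(268 + 308)(121 − 116) = 1440.
Government spending = 45 × 308 = 13860.
DWL = ½ × 45 × (308 − 268) = 900; fraction = 900 / 13860 = 5/77.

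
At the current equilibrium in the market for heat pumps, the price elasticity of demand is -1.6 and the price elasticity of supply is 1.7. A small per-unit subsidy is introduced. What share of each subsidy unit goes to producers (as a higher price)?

Producer share = 16/33

For a small subsidy around the equilibrium, the benefit split depends on the relative slopes, which at a point are proportional to the elasticities.
Buyer share = εs/(εs + |εd|) = 1.7/(1.7 + 1.6) = 17/33; seller share = |εd|/(εs + |εd|) = 16/33.
So producers capture 16/33 of the subsidy.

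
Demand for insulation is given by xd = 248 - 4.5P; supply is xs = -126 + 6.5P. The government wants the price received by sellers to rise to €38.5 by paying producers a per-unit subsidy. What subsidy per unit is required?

Required subsidy s = €11 per unit

At a seller price of 38.5, quantity supplied is -126 + 6.5·38.5 = 124.25.
Buyers absorb 124.25 only when they pay Pb with 248 − 4.5·Pb = 124.25, i.e. Pb = 27.5.
s = Ps − Pb = 38.5 − 27.5 = 11.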